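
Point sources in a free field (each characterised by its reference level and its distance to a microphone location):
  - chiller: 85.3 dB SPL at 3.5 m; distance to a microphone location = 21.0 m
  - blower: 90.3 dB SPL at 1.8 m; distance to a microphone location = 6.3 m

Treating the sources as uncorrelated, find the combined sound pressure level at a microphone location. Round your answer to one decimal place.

Apply inverse-square spreading to bring every level to the receiver, then sum 10^(L/10).
chiller: 85.3 − 20·log₁₀(21.0/3.5) = 85.3 − 15.56 = 69.74 dB SPL.
blower: 90.3 − 20·log₁₀(6.3/1.8) = 90.3 − 10.88 = 79.42 dB SPL.
Σ 10^(L/10) = 9.688e+07 → L_total = 10·log₁₀(9.688e+07) = 79.86 dB SPL.

79.9 dB SPL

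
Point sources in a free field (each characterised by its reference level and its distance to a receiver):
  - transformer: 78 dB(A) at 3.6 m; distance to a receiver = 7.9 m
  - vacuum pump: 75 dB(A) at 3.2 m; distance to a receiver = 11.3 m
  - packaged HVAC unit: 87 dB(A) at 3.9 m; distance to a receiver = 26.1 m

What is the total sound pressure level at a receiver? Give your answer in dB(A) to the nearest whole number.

74 dB(A)

Apply inverse-square spreading to bring every level to the receiver, then sum 10^(L/10).
transformer: 78 − 20·log₁₀(7.9/3.6) = 78 − 6.83 = 71.17 dB(A).
vacuum pump: 75 − 20·log₁₀(11.3/3.2) = 75 − 10.96 = 64.04 dB(A).
packaged HVAC unit: 87 − 20·log₁₀(26.1/3.9) = 87 − 16.51 = 70.49 dB(A).
Σ 10^(L/10) = 2.683e+07 → L_total = 10·log₁₀(2.683e+07) = 74.29 dB(A).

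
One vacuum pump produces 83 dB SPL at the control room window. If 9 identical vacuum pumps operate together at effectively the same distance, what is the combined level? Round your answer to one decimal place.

N identical incoherent sources raise the level by 10·log₁₀ N.
L_total = 83 + 10·log₁₀(9) = 83 + 9.542 = 92.54 dB SPL.

92.5 dB SPL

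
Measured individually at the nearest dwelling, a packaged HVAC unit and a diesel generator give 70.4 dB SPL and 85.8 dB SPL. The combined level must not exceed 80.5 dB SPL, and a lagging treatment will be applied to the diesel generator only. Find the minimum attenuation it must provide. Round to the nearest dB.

Fixed contribution from the other source: Σ 10^(L/10) = 10^(70.4/10) = 1.096e+07 (70.40 dB SPL).
The limit corresponds to 10^(80.5/10) = 1.122e+08; subtracting the fixed part leaves 1.012e+08 for the diesel generator, i.e. 80.05 dB SPL.
Required insertion loss = 85.8 − 80.05 = 5.75 dB.

6 dB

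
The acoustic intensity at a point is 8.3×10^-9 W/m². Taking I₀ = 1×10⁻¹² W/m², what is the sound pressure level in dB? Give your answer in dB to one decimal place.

I/I₀ = 8.3×10^-9/10⁻¹² = 8.3×10^3, and L = 10·log₁₀(I/I₀).
L = 10·(0.9191 + 3) = 39.19 dB.

39.2 dB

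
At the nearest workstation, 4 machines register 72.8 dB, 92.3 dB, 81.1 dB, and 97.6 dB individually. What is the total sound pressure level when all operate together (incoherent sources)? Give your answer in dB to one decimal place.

Incoherent sources combine by intensity addition: L_total = 10·log₁₀(Σ 10^(L_i/10)).
Σ 10^(L/10) = 10^(72.8/10) + 10^(92.3/10) + 10^(81.1/10) + 10^(97.6/10) = 7.601e+09.
L_total = 10·log₁₀(7.601e+09) = 98.81 dB.

98.8 dB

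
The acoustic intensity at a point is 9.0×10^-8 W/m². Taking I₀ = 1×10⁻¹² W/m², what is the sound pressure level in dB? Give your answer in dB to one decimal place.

Dividing by I₀ shifts the exponent by 12: I/I₀ = 9.0×10^4.
L = 10·(0.9542 + 4) = 49.54 dB.

49.5 dB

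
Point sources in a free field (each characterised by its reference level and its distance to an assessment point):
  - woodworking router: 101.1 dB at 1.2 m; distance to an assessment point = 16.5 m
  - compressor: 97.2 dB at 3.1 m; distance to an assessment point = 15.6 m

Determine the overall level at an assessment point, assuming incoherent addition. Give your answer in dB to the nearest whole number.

Propagate each source to the receiver with L = L_ref − 20·log₁₀(r/r_ref), then add intensities.
woodworking router: 101.1 − 20·log₁₀(16.5/1.2) = 101.1 − 22.77 = 78.33 dB.
compressor: 97.2 − 20·log₁₀(15.6/3.1) = 97.2 − 14.04 = 83.16 dB.
Σ 10^(L/10) = 2.754e+08 → L_total = 10·log₁₀(2.754e+08) = 84.40 dB.

84 dB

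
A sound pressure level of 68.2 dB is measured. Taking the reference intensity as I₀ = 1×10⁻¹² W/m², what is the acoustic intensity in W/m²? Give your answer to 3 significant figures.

L = 10·log₁₀(I/I₀) ⇒ I = I₀·10^(L/10) = 10⁻¹² × 10^6.82.

6.61e-06 W/m²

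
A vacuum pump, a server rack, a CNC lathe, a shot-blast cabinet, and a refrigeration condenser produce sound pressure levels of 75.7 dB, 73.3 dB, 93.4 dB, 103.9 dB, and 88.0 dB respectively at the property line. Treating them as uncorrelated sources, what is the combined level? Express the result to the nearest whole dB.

For uncorrelated sources the intensities add, so convert each level to linear form, sum, and take 10·log₁₀ of the total.
Σ 10^(L/10) = 10^(75.7/10) + 10^(73.3/10) + 10^(93.4/10) + 10^(103.9/10) + 10^(88.0/10) = 2.742e+10.
L_total = 10·log₁₀(2.742e+10) = 104.38 dB.

104 dB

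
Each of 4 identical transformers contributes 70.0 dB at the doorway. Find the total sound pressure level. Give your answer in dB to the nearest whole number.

With 4 equal, uncorrelated contributions the intensity is 4× that of one unit, giving a rise of 10·log₁₀ 4.
L_total = 70.0 + 10·log₁₀(4) = 70.0 + 6.021 = 76.02 dB.

76 dB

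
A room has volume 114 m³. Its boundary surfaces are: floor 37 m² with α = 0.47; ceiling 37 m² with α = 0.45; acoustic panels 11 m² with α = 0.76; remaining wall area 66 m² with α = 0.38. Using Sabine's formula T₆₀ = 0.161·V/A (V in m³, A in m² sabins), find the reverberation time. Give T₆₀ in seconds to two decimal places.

A = Σ Sᵢαᵢ = 37·0.47 + 37·0.45 + 11·0.76 + 66·0.38 = 67.48 m².
T₆₀ = 0.161·V/A = 0.161·114/67.48 = 0.272 s.

0.27 s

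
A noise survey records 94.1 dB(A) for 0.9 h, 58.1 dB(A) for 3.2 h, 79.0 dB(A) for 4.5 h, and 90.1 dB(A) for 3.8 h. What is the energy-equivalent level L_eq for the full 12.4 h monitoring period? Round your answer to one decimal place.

87.2 dB(A)

L_eq = 10·log₁₀[(1/T)·Σ tᵢ·10^(Lᵢ/10)] with T = 12.4 h.
Σ tᵢ·10^(Lᵢ/10) = 0.9·10^(94.1/10) + 3.2·10^(58.1/10) + 4.5·10^(79.0/10) + 3.8·10^(90.1/10) = 6.561e+09.
L_eq = 10·log₁₀(6.561e+09/12.4) = 87.24 dB(A).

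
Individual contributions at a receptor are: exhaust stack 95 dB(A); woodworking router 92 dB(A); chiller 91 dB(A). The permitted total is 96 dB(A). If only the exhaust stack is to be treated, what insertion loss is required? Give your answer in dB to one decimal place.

4.4 dB

Fixed contribution from the other sources: Σ 10^(L/10) = 10^(92/10) + 10^(91/10) = 2.844e+09 (94.54 dB(A)).
To meet 96 dB(A) overall, the treated exhaust stack may contribute at most 10^(96/10) − 2.844e+09 = 1.137e+09, i.e. 90.56 dB(A).
Required insertion loss = 95 − 90.56 = 4.44 dB.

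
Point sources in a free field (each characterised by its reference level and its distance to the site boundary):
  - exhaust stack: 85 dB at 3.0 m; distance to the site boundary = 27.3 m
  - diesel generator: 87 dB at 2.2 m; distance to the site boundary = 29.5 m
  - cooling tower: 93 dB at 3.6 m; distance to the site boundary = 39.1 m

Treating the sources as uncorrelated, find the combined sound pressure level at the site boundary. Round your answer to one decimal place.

73.7 dB

First find each source's level at the receiver (point-source: −20·log₁₀(r/r_ref)), then combine on an intensity basis.
exhaust stack: 85 − 20·log₁₀(27.3/3.0) = 85 − 19.18 = 65.82 dB.
diesel generator: 87 − 20·log₁₀(29.5/2.2) = 87 − 22.55 = 64.45 dB.
cooling tower: 93 − 20·log₁₀(39.1/3.6) = 93 − 20.72 = 72.28 dB.
Σ 10^(L/10) = 2.352e+07 → L_total = 10·log₁₀(2.352e+07) = 73.71 dB.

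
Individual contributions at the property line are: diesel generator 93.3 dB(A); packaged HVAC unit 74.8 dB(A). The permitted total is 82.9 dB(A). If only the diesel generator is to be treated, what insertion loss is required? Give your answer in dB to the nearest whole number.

11 dB

The untreated sources together contribute 10^(74.8/10) = 3.020e+07, i.e. 74.80 dB(A).
To meet 82.9 dB(A) overall, the treated diesel generator may contribute at most 10^(82.9/10) − 3.020e+07 = 1.648e+08, i.e. 82.17 dB(A).
So the diesel generator must be reduced from 93.3 to 82.17 dB(A): IL = 11.13 dB.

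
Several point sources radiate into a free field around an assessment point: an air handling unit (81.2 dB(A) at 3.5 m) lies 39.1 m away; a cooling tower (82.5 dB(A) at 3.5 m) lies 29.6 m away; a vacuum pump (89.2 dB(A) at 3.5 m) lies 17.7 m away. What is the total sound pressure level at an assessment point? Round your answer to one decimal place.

75.6 dB(A)

First find each source's level at the receiver (point-source: −20·log₁₀(r/r_ref)), then combine on an intensity basis.
air handling unit: 81.2 − 20·log₁₀(39.1/3.5) = 81.2 − 20.96 = 60.24 dB(A).
cooling tower: 82.5 − 20·log₁₀(29.6/3.5) = 82.5 − 18.54 = 63.96 dB(A).
vacuum pump: 89.2 − 20·log₁₀(17.7/3.5) = 89.2 − 14.08 = 75.12 dB(A).
Σ 10^(L/10) = 3.607e+07 → L_total = 10·log₁₀(3.607e+07) = 75.57 dB(A).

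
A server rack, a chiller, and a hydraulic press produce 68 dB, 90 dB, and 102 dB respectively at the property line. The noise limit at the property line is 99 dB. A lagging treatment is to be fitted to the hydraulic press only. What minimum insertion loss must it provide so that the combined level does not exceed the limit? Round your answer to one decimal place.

3.6 dB

Fixed contribution from the other sources: Σ 10^(L/10) = 10^(68/10) + 10^(90/10) = 1.006e+09 (90.03 dB).
To meet 99 dB overall, the treated hydraulic press may contribute at most 10^(99/10) − 1.006e+09 = 6.937e+09, i.e. 98.41 dB.
Required insertion loss = 102 − 98.41 = 3.59 dB.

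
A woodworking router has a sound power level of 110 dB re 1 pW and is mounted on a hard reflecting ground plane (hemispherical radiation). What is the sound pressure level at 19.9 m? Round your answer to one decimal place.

76.0 dB

Free-field hemispherical radiation: L_p = L_w − 10·log₁₀(2π·r²), r = 19.9 m.
2π·r² = 2488 m², 10·log₁₀ of that is 33.959 dB.
L_p = 110 − 33.959 = 76.04 dB.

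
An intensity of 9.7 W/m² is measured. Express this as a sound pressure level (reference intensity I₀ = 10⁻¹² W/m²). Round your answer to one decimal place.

129.9 dB

I/I₀ = 9.7/10⁻¹² = 9.7×10^12, and L = 10·log₁₀(I/I₀).
L = 10·(0.9868 + 12) = 129.87 dB.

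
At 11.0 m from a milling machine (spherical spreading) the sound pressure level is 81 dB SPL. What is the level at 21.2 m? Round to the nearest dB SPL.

Spherical spreading from a point source gives a 20·log₁₀(r₂/r₁) drop.
L₂ = 81 − 20·log₁₀(21.2/11.0) = 81 − 5.699 = 75.30 dB SPL.

75 dB SPL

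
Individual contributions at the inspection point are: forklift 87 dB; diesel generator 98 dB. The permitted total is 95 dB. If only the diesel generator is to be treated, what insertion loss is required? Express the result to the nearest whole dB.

4 dB

The untreated sources together contribute 10^(87/10) = 5.012e+08, i.e. 87.00 dB.
To meet 95 dB overall, the treated diesel generator may contribute at most 10^(95/10) − 5.012e+08 = 2.661e+09, i.e. 94.25 dB.
So the diesel generator must be reduced from 98 to 94.25 dB: IL = 3.75 dB.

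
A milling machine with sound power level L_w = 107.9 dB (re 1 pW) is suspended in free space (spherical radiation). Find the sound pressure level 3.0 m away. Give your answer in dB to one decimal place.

87.4 dB

L_p = L_w − 10·log₁₀(4π·r²) with r = 3.0 m.
4π·r² = 113.1 m², 10·log₁₀ of that is 20.535 dB.
L_p = 107.9 − 20.535 = 87.37 dB.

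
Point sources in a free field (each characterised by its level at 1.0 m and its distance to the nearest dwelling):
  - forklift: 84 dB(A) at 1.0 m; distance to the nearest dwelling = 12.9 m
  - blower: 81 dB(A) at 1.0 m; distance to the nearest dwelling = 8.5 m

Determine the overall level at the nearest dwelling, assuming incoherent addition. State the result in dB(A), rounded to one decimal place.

First find each source's level at the receiver (point-source: −20·log₁₀(r/r_ref)), then combine on an intensity basis.
forklift: 84 − 20·log₁₀(12.9/1.0) = 84 − 22.21 = 61.79 dB(A).
blower: 81 − 20·log₁₀(8.5/1.0) = 81 − 18.59 = 62.41 dB(A).
Σ 10^(L/10) = 3.252e+06 → L_total = 10·log₁₀(3.252e+06) = 65.12 dB(A).

65.1 dB(A)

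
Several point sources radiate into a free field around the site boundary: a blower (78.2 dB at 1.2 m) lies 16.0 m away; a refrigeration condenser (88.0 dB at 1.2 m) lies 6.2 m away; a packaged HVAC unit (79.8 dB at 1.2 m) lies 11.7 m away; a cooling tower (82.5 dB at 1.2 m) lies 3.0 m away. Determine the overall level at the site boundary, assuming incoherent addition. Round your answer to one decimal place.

Propagate each source to the receiver with L = L_ref − 20·log₁₀(r/r_ref), then add intensities.
blower: 78.2 − 20·log₁₀(16.0/1.2) = 78.2 − 22.50 = 55.70 dB.
refrigeration condenser: 88.0 − 20·log₁₀(6.2/1.2) = 88.0 − 14.26 = 73.74 dB.
packaged HVAC unit: 79.8 − 20·log₁₀(11.7/1.2) = 79.8 − 19.78 = 60.02 dB.
cooling tower: 82.5 − 20·log₁₀(3.0/1.2) = 82.5 − 7.96 = 74.54 dB.
Σ 10^(L/10) = 5.346e+07 → L_total = 10·log₁₀(5.346e+07) = 77.28 dB.

77.3 dB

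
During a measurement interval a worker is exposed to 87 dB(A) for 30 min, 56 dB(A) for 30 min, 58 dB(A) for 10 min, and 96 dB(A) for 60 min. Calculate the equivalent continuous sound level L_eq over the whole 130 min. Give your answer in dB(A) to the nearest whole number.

The energy average is taken in the linear domain: L_eq = 10·log₁₀[(Σ tᵢ·10^(Lᵢ/10))/T], T = 130 min.
Σ tᵢ·10^(Lᵢ/10) = 30·10^(87/10) + 30·10^(56/10) + 10·10^(58/10) + 60·10^(96/10) = 2.539e+11.
L_eq = 10·log₁₀(2.539e+11/130) = 92.91 dB(A).

93 dB(A)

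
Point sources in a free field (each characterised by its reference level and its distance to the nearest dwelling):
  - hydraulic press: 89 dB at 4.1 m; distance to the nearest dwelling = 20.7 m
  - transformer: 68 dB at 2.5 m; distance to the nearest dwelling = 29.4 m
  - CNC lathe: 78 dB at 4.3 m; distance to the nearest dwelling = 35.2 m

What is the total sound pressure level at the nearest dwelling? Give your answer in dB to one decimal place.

Apply inverse-square spreading to bring every level to the receiver, then sum 10^(L/10).
hydraulic press: 89 − 20·log₁₀(20.7/4.1) = 89 − 14.06 = 74.94 dB.
transformer: 68 − 20·log₁₀(29.4/2.5) = 68 − 21.41 = 46.59 dB.
CNC lathe: 78 − 20·log₁₀(35.2/4.3) = 78 − 18.26 = 59.74 dB.
Σ 10^(L/10) = 3.215e+07 → L_total = 10·log₁₀(3.215e+07) = 75.07 dB.

75.1 dB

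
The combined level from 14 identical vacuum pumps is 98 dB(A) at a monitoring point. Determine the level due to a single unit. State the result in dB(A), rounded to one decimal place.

86.5 dB(A)

14 equal contributions raise the level by 10·log₁₀ 14 = 11.461 dB, so each unit alone gives 98 − 11.461.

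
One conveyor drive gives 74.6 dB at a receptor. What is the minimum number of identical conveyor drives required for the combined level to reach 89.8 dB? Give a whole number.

N identical sources give L₁ + 10·log₁₀ N, so require 10·log₁₀ N ≥ 89.8 − 74.6 = 15.2 dB.
N ≥ 10^(15.2/10) = 33.113, so N = 34.

34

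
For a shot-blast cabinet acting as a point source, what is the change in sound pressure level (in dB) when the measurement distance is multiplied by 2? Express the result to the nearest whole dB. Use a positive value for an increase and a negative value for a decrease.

-6 dB

With spherical spreading the level changes by −20·log₁₀(r₂/r₁).
ΔL = −20·log₁₀(2) = -6.02 dB.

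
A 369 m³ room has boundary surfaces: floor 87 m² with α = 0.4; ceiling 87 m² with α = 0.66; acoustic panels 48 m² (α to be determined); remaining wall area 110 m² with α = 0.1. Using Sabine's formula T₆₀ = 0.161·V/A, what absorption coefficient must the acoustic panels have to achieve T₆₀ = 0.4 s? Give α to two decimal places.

0.94

From T₆₀ = 0.161·V/A, the target T₆₀ = 0.4 s needs A = 0.161·369/0.4 = 148.52 m².
Absorption from the other surfaces = 87·0.4 + 87·0.66 + 110·0.1 = 103.22 m², so the acoustic panels must supply 45.30 m² over 48 m².
α = 45.30/48 = 0.944.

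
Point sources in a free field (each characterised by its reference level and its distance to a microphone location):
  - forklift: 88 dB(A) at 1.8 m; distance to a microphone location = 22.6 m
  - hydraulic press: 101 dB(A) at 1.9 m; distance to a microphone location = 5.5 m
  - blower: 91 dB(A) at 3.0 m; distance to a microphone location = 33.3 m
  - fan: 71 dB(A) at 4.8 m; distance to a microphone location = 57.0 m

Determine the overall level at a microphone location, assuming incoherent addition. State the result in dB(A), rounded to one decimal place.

91.8 dB(A)

Propagate each source to the receiver with L = L_ref − 20·log₁₀(r/r_ref), then add intensities.
forklift: 88 − 20·log₁₀(22.6/1.8) = 88 − 21.98 = 66.02 dB(A).
hydraulic press: 101 − 20·log₁₀(5.5/1.9) = 101 − 9.23 = 91.77 dB(A).
blower: 91 − 20·log₁₀(33.3/3.0) = 91 − 20.91 = 70.09 dB(A).
fan: 71 − 20·log₁₀(57.0/4.8) = 71 − 21.49 = 49.51 dB(A).
Σ 10^(L/10) = 1.517e+09 → L_total = 10·log₁₀(1.517e+09) = 91.81 dB(A).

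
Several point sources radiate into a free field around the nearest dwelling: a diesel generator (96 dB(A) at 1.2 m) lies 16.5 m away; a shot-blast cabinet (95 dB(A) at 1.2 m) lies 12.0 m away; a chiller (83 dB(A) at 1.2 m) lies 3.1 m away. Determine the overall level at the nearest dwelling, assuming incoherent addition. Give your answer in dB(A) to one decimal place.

79.2 dB(A)

First find each source's level at the receiver (point-source: −20·log₁₀(r/r_ref)), then combine on an intensity basis.
diesel generator: 96 − 20·log₁₀(16.5/1.2) = 96 − 22.77 = 73.23 dB(A).
shot-blast cabinet: 95 − 20·log₁₀(12.0/1.2) = 95 − 20.00 = 75.00 dB(A).
chiller: 83 − 20·log₁₀(3.1/1.2) = 83 − 8.24 = 74.76 dB(A).
Σ 10^(L/10) = 8.258e+07 → L_total = 10·log₁₀(8.258e+07) = 79.17 dB(A).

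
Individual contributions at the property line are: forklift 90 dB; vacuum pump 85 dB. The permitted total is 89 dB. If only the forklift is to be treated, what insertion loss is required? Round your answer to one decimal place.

The untreated sources together contribute 10^(85/10) = 3.162e+08, i.e. 85.00 dB.
To meet 89 dB overall, the treated forklift may contribute at most 10^(89/10) − 3.162e+08 = 4.781e+08, i.e. 86.80 dB.
Required insertion loss = 90 − 86.80 = 3.20 dB.

3.2 dB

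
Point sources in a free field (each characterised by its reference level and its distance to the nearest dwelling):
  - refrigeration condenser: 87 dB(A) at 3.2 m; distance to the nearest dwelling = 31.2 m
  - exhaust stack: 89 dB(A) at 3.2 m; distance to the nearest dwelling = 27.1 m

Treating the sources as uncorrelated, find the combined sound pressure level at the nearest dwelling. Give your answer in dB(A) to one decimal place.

Apply inverse-square spreading to bring every level to the receiver, then sum 10^(L/10).
refrigeration condenser: 87 − 20·log₁₀(31.2/3.2) = 87 − 19.78 = 67.22 dB(A).
exhaust stack: 89 − 20·log₁₀(27.1/3.2) = 89 − 18.56 = 70.44 dB(A).
Σ 10^(L/10) = 1.635e+07 → L_total = 10·log₁₀(1.635e+07) = 72.13 dB(A).

72.1 dB(A)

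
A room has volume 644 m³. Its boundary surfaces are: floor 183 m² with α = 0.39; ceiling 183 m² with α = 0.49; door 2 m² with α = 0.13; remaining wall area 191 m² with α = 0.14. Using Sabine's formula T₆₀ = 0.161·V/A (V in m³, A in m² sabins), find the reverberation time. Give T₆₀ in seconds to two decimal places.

Summing Sᵢαᵢ: 183·0.39 + 183·0.49 + 2·0.13 + 191·0.14 = 188.04 m².
T₆₀ = 0.161 × 644 / 188.04 = 0.551 s.

0.55 s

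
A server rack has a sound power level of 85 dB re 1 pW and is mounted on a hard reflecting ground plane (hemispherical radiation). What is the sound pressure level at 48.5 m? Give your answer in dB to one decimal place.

L_p = L_w − 10·log₁₀(2π·r²) with r = 48.5 m.
2π·r² = 1.478e+04 m², 10·log₁₀ of that is 41.697 dB.
L_p = 85 − 41.697 = 43.30 dB.

43.3 dB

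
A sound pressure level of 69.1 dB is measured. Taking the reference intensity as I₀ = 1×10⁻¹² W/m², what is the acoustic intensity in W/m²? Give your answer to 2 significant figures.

I/I₀ = 10^(69.1/10) = 8.128e+06, so I = 8.128e+06 × 10⁻¹² W/m².

8.1e-06 W/m²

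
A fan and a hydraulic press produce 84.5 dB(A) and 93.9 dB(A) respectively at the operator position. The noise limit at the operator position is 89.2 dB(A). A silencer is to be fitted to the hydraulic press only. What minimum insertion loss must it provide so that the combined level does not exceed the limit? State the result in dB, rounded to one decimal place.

The untreated sources together contribute 10^(84.5/10) = 2.818e+08, i.e. 84.50 dB(A).
The limit corresponds to 10^(89.2/10) = 8.318e+08; subtracting the fixed part leaves 5.499e+08 for the hydraulic press, i.e. 87.40 dB(A).
So the hydraulic press must be reduced from 93.9 to 87.40 dB(A): IL = 6.50 dB.

6.5 dB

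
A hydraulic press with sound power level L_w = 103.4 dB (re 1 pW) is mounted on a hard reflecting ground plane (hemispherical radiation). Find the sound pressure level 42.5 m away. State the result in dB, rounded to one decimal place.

62.9 dB

Free-field hemispherical radiation: L_p = L_w − 10·log₁₀(2π·r²), r = 42.5 m.
2π·r² = 1.135e+04 m², 10·log₁₀ of that is 40.550 dB.
L_p = 103.4 − 40.550 = 62.85 dB.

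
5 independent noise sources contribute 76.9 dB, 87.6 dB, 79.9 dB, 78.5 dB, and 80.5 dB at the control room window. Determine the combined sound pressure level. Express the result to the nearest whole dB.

90 dB

For uncorrelated sources the intensities add, so convert each level to linear form, sum, and take 10·log₁₀ of the total.
Σ 10^(L/10) = 10^(76.9/10) + 10^(87.6/10) + 10^(79.9/10) + 10^(78.5/10) + 10^(80.5/10) = 9.051e+08.
L_total = 10·log₁₀(9.051e+08) = 89.57 dB.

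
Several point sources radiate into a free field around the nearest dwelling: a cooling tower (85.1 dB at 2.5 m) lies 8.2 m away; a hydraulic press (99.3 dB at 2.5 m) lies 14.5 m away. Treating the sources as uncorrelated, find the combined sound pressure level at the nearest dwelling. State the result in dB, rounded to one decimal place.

First find each source's level at the receiver (point-source: −20·log₁₀(r/r_ref)), then combine on an intensity basis.
cooling tower: 85.1 − 20·log₁₀(8.2/2.5) = 85.1 − 10.32 = 74.78 dB.
hydraulic press: 99.3 − 20·log₁₀(14.5/2.5) = 99.3 − 15.27 = 84.03 dB.
Σ 10^(L/10) = 2.831e+08 → L_total = 10·log₁₀(2.831e+08) = 84.52 dB.

84.5 dB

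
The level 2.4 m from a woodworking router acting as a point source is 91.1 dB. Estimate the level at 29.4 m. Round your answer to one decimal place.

For a point source, L₂ = L₁ − 20·log₁₀(r₂/r₁).
L₂ = 91.1 − 20·log₁₀(29.4/2.4) = 91.1 − 21.763 = 69.34 dB.

69.3 dB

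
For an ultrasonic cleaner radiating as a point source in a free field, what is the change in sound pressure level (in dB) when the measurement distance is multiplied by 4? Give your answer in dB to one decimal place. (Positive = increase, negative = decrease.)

-12.0 dB

Point-source spreading: ΔL = −20·log₁₀(r₂/r₁).
ΔL = −20·log₁₀(4) = -12.04 dB.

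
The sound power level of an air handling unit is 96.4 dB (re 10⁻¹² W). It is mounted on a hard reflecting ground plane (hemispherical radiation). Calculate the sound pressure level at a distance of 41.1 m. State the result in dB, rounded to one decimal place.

The power spreads over a hemisphere of area 2π·r², so L_p = L_w − 10·log₁₀(2π·r²).
2π·r² = 1.061e+04 m², 10·log₁₀ of that is 40.259 dB.
L_p = 96.4 − 40.259 = 56.14 dB.

56.1 dB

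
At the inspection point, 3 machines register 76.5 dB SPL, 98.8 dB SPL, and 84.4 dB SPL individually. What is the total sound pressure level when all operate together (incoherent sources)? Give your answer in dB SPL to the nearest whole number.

99 dB SPL

For uncorrelated sources the intensities add, so convert each level to linear form, sum, and take 10·log₁₀ of the total.
Σ 10^(L/10) = 10^(76.5/10) + 10^(98.8/10) + 10^(84.4/10) = 7.906e+09.
L_total = 10·log₁₀(7.906e+09) = 98.98 dB SPL.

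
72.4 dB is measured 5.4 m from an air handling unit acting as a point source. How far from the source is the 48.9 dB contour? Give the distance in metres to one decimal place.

For a point source L₁ − L₂ = 20·log₁₀(r₂/r₁), so r₂ = r₁·10^((L₁−L₂)/20).
r₂ = 5.4·10^((72.4−48.9)/20) = 5.4·10^(23.5/20) = 80.80 m.

80.8 m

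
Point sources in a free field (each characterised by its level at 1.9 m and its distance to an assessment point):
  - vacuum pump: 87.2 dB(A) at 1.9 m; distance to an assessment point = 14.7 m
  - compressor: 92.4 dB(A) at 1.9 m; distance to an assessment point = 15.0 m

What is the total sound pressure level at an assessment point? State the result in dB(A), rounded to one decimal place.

75.6 dB(A)

Apply inverse-square spreading to bring every level to the receiver, then sum 10^(L/10).
vacuum pump: 87.2 − 20·log₁₀(14.7/1.9) = 87.2 − 17.77 = 69.43 dB(A).
compressor: 92.4 − 20·log₁₀(15.0/1.9) = 92.4 − 17.95 = 74.45 dB(A).
Σ 10^(L/10) = 3.665e+07 → L_total = 10·log₁₀(3.665e+07) = 75.64 dB(A).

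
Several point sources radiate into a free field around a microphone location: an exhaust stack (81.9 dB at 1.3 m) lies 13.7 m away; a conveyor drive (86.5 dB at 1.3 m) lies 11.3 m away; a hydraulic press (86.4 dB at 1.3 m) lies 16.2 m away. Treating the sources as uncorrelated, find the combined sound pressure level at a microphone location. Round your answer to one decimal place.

70.1 dB

Propagate each source to the receiver with L = L_ref − 20·log₁₀(r/r_ref), then add intensities.
exhaust stack: 81.9 − 20·log₁₀(13.7/1.3) = 81.9 − 20.46 = 61.44 dB.
conveyor drive: 86.5 − 20·log₁₀(11.3/1.3) = 86.5 − 18.78 = 67.72 dB.
hydraulic press: 86.4 − 20·log₁₀(16.2/1.3) = 86.4 − 21.91 = 64.49 dB.
Σ 10^(L/10) = 1.012e+07 → L_total = 10·log₁₀(1.012e+07) = 70.05 dB.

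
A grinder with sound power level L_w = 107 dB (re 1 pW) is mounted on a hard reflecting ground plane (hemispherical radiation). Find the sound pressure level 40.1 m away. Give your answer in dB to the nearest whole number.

The power spreads over a hemisphere of area 2π·r², so L_p = L_w − 10·log₁₀(2π·r²).
2π·r² = 1.01e+04 m², 10·log₁₀ of that is 40.045 dB.
L_p = 107 − 40.045 = 66.96 dB.

67 dB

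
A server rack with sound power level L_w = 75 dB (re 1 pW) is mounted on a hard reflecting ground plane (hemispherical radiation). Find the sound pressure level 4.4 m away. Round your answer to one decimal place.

L_p = L_w − 10·log₁₀(2π·r²) with r = 4.4 m.
2π·r² = 121.6 m², 10·log₁₀ of that is 20.851 dB.
L_p = 75 − 20.851 = 54.15 dB.

54.1 dB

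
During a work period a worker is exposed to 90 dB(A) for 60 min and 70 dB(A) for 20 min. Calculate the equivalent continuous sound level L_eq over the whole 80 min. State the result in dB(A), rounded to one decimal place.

Weight each interval's intensity by its duration and average over T = 80 min:
Σ tᵢ·10^(Lᵢ/10) = 60·10^(90/10) + 20·10^(70/10) = 6.020e+10.
L_eq = 10·log₁₀(6.020e+10/80) = 88.77 dB(A).

88.8 dB(A)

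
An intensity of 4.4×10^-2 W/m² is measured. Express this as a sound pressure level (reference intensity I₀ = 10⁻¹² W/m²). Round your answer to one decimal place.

I/I₀ = 4.4×10^-2/10⁻¹² = 4.4×10^10, and L = 10·log₁₀(I/I₀).
L = 10·(0.6435 + 10) = 106.43 dB.

106.4 dB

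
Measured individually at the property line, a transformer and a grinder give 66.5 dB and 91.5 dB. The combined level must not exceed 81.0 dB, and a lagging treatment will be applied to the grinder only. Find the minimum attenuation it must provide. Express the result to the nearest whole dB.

11 dB

The untreated sources together contribute 10^(66.5/10) = 4.467e+06, i.e. 66.50 dB.
To meet 81.0 dB overall, the treated grinder may contribute at most 10^(81.0/10) − 4.467e+06 = 1.214e+08, i.e. 80.84 dB.
So the grinder must be reduced from 91.5 to 80.84 dB: IL = 10.66 dB.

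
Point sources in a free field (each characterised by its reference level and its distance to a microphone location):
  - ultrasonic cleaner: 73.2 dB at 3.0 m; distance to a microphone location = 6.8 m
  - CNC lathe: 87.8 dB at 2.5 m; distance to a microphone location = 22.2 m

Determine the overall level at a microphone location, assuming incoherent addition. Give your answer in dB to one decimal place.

70.7 dB

First find each source's level at the receiver (point-source: −20·log₁₀(r/r_ref)), then combine on an intensity basis.
ultrasonic cleaner: 73.2 − 20·log₁₀(6.8/3.0) = 73.2 − 7.11 = 66.09 dB.
CNC lathe: 87.8 − 20·log₁₀(22.2/2.5) = 87.8 − 18.97 = 68.83 dB.
Σ 10^(L/10) = 1.171e+07 → L_total = 10·log₁₀(1.171e+07) = 70.68 dB.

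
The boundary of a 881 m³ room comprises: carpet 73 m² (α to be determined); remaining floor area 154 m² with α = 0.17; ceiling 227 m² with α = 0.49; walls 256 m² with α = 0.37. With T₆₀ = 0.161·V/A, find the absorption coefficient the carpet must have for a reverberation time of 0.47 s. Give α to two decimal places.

0.95

Required total absorption A = 0.161·881/0.47 = 301.79 m².
Absorption from the other surfaces = 154·0.17 + 227·0.49 + 256·0.37 = 232.13 m², so the carpet must supply 69.66 m² over 73 m².
α = 69.66/73 = 0.954.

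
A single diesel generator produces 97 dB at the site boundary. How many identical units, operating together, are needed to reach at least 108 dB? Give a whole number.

13

Need L₁ + 10·log₁₀ N ≥ 108, i.e. log₁₀ N ≥ 1.10.
N ≥ 10^(11.0/10) = 12.589, so N = 13.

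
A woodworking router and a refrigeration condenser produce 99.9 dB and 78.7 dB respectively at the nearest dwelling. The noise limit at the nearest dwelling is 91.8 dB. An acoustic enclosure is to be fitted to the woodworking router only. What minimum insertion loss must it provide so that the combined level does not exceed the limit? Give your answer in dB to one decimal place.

8.3 dB

The untreated sources together contribute 10^(78.7/10) = 7.413e+07, i.e. 78.70 dB.
To meet 91.8 dB overall, the treated woodworking router may contribute at most 10^(91.8/10) − 7.413e+07 = 1.439e+09, i.e. 91.58 dB.
So the woodworking router must be reduced from 99.9 to 91.58 dB: IL = 8.32 dB.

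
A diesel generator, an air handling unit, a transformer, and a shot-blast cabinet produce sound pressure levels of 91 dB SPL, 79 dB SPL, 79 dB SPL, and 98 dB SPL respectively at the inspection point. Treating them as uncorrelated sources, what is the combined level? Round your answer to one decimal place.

98.9 dB SPL

For uncorrelated sources the intensities add, so convert each level to linear form, sum, and take 10·log₁₀ of the total.
Σ 10^(L/10) = 10^(91/10) + 10^(79/10) + 10^(79/10) + 10^(98/10) = 7.727e+09.
L_total = 10·log₁₀(7.727e+09) = 98.88 dB SPL.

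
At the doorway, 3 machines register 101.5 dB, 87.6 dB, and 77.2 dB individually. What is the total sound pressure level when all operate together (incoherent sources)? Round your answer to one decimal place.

Incoherent sources combine by intensity addition: L_total = 10·log₁₀(Σ 10^(L_i/10)).
Σ 10^(L/10) = 10^(101.5/10) + 10^(87.6/10) + 10^(77.2/10) = 1.475e+10.
L_total = 10·log₁₀(1.475e+10) = 101.69 dB.

101.7 dB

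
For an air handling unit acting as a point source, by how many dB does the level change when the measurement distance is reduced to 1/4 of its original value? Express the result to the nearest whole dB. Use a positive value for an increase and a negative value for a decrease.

+12 dB

With spherical spreading the level changes by −20·log₁₀(r₂/r₁).
ΔL = −20·log₁₀(0.25) = +12.04 dB.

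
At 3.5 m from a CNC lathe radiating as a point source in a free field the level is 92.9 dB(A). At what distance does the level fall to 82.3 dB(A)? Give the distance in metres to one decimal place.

Point-source spreading drops the level by 20·log₁₀(r₂/r₁); inverting, r₂/r₁ = 10^(ΔL/20).
r₂ = 3.5·10^((92.9−82.3)/20) = 3.5·10^(10.6/20) = 11.86 m.

11.9 m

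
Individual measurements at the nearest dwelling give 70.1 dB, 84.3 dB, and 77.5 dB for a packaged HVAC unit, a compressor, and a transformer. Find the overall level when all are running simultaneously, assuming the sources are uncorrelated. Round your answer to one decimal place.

For uncorrelated sources the intensities add, so convert each level to linear form, sum, and take 10·log₁₀ of the total.
Σ 10^(L/10) = 10^(70.1/10) + 10^(84.3/10) + 10^(77.5/10) = 3.356e+08.
L_total = 10·log₁₀(3.356e+08) = 85.26 dB.

85.3 dB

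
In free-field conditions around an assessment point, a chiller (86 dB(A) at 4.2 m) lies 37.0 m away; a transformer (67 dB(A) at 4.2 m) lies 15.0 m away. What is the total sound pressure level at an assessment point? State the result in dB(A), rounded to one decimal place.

67.4 dB(A)

Apply inverse-square spreading to bring every level to the receiver, then sum 10^(L/10).
chiller: 86 − 20·log₁₀(37.0/4.2) = 86 − 18.90 = 67.10 dB(A).
transformer: 67 − 20·log₁₀(15.0/4.2) = 67 − 11.06 = 55.94 dB(A).
Σ 10^(L/10) = 5.523e+06 → L_total = 10·log₁₀(5.523e+06) = 67.42 dB(A).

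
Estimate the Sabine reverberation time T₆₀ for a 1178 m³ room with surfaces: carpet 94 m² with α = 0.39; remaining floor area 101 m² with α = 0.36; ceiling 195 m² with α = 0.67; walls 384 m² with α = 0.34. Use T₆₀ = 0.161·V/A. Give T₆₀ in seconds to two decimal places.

Summing Sᵢαᵢ: 94·0.39 + 101·0.36 + 195·0.67 + 384·0.34 = 334.23 m².
T₆₀ = 0.161·V/A = 0.161·1178/334.23 = 0.567 s.

0.57 s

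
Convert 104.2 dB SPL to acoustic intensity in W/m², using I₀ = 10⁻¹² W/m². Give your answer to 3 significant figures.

0.0263 W/m²

I/I₀ = 10^(104.2/10) = 2.63e+10, so I = 2.63e+10 × 10⁻¹² W/m².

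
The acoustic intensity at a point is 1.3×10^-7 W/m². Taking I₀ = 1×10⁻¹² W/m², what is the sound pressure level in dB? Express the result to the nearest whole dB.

L = 10·log₁₀(I/I₀) = 10·log₁₀(1.3×10^-7/10⁻¹²) = 10·log₁₀(1.3×10^5).
L = 10·(0.1139 + 5) = 51.14 dB.

51 dB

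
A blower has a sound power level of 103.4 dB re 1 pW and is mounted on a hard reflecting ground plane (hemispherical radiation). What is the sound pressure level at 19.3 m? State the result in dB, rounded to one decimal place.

69.7 dB

Free-field hemispherical radiation: L_p = L_w − 10·log₁₀(2π·r²), r = 19.3 m.
2π·r² = 2340 m², 10·log₁₀ of that is 33.693 dB.
L_p = 103.4 − 33.693 = 69.71 dB.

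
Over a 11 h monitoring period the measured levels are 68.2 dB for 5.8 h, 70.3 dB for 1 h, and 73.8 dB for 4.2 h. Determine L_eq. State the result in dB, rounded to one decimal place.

71.3 dB

Weight each interval's intensity by its duration and average over T = 11 h:
Σ tᵢ·10^(Lᵢ/10) = 5.8·10^(68.2/10) + 1·10^(70.3/10) + 4.2·10^(73.8/10) = 1.498e+08.
L_eq = 10·log₁₀(1.498e+08/11) = 71.34 dB.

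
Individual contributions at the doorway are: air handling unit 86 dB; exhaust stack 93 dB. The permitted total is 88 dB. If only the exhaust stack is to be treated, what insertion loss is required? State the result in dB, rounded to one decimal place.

Everything except the exhaust stack sums to 10^(86/10) = 3.981e+08 in linear terms, 86.00 dB.
The limit corresponds to 10^(88/10) = 6.310e+08; subtracting the fixed part leaves 2.329e+08 for the exhaust stack, i.e. 83.67 dB.
So the exhaust stack must be reduced from 93 to 83.67 dB: IL = 9.33 dB.

9.3 dB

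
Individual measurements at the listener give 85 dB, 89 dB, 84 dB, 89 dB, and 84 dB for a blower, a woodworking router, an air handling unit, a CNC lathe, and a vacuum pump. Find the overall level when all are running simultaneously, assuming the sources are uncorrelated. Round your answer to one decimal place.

Incoherent sources combine by intensity addition: L_total = 10·log₁₀(Σ 10^(L_i/10)).
Σ 10^(L/10) = 10^(85/10) + 10^(89/10) + 10^(84/10) + 10^(89/10) + 10^(84/10) = 2.407e+09.
L_total = 10·log₁₀(2.407e+09) = 93.82 dB.

93.8 dB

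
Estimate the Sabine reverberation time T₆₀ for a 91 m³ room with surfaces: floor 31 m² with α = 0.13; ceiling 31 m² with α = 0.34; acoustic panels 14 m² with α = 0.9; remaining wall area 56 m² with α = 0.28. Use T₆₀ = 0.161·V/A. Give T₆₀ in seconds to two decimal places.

Summing Sᵢαᵢ: 31·0.13 + 31·0.34 + 14·0.9 + 56·0.28 = 42.85 m².
T₆₀ = 0.161 × 91 / 42.85 = 0.342 s.

0.34 s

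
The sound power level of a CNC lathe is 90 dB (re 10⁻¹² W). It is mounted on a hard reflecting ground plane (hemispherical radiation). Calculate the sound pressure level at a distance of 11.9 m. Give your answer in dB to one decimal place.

60.5 dB

The power spreads over a hemisphere of area 2π·r², so L_p = L_w − 10·log₁₀(2π·r²).
2π·r² = 889.8 m², 10·log₁₀ of that is 29.493 dB.
L_p = 90 − 29.493 = 60.51 dB.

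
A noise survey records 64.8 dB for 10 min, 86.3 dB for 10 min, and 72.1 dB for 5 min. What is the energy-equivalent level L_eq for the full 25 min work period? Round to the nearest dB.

L_eq = 10·log₁₀[(1/T)·Σ tᵢ·10^(Lᵢ/10)] with T = 25 min.
Σ tᵢ·10^(Lᵢ/10) = 10·10^(64.8/10) + 10·10^(86.3/10) + 5·10^(72.1/10) = 4.377e+09.
L_eq = 10·log₁₀(4.377e+09/25) = 82.43 dB.

82 dB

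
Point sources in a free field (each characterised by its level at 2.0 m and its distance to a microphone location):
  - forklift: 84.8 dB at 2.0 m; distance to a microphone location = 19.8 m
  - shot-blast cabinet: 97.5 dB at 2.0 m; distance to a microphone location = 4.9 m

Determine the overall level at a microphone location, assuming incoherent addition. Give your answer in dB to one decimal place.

Propagate each source to the receiver with L = L_ref − 20·log₁₀(r/r_ref), then add intensities.
forklift: 84.8 − 20·log₁₀(19.8/2.0) = 84.8 − 19.91 = 64.89 dB.
shot-blast cabinet: 97.5 − 20·log₁₀(4.9/2.0) = 97.5 − 7.78 = 89.72 dB.
Σ 10^(L/10) = 9.399e+08 → L_total = 10·log₁₀(9.399e+08) = 89.73 dB.

89.7 dB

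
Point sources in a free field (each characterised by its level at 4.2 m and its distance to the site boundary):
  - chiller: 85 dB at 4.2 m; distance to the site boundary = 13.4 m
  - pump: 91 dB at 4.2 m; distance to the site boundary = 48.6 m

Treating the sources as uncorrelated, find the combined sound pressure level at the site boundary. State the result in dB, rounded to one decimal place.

Apply inverse-square spreading to bring every level to the receiver, then sum 10^(L/10).
chiller: 85 − 20·log₁₀(13.4/4.2) = 85 − 10.08 = 74.92 dB.
pump: 91 − 20·log₁₀(48.6/4.2) = 91 − 21.27 = 69.73 dB.
Σ 10^(L/10) = 4.047e+07 → L_total = 10·log₁₀(4.047e+07) = 76.07 dB.

76.1 dB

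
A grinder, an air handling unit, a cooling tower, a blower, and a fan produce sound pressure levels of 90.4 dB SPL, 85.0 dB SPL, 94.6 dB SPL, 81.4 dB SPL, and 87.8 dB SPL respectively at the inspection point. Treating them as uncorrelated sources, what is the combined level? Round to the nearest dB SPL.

For uncorrelated sources the intensities add, so convert each level to linear form, sum, and take 10·log₁₀ of the total.
Σ 10^(L/10) = 10^(90.4/10) + 10^(85.0/10) + 10^(94.6/10) + 10^(81.4/10) + 10^(87.8/10) = 5.037e+09.
L_total = 10·log₁₀(5.037e+09) = 97.02 dB SPL.

97 dB SPL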